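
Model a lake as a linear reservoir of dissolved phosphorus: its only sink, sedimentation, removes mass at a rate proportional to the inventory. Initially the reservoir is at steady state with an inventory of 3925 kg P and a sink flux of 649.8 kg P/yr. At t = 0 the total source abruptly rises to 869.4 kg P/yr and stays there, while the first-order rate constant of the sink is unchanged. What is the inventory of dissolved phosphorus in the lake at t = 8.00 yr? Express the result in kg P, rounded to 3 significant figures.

4900 kg P

The sink rate constant is k = F₀/M₀ = 649.8/3925 = 0.1656 yr⁻¹.
Solving dM/dt = F₁ − kM with M(0) = M₀ gives M(t) = F₁/k + (M₀ − F₁/k)·e^(−kt).
F₁/k = 869.4/0.1656 = 5251.5 kg P; kt = 0.1656 × 8.00 = 1.324, e^(−kt) = 0.2660.
M(8.00) = 5251.5 + (3925 − 5251.5) × 0.2660 = 5251.5 − 352.8 = 4898.7 kg P.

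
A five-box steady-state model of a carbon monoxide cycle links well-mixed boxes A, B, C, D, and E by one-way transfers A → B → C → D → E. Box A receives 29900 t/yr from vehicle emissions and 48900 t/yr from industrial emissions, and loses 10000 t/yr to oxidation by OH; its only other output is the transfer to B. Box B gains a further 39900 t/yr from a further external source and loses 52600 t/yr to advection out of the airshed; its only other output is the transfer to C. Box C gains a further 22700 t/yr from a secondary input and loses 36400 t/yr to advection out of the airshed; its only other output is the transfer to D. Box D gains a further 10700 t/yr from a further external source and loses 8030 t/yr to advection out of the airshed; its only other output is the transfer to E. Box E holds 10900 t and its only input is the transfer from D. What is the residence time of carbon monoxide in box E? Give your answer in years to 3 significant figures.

Box A: F(A→B) = (29900 + 48900) − 10000 = 68800 t/yr.
Box B: F(B→C) = (68800 + 39900) − 52600 = 56100 t/yr.
Box C: F(C→D) = (56100 + 22700) − 36400 = 42400 t/yr.
Box D: F(D→E) = (42400 + 10700) − 8030 = 45070 t/yr.
Box E throughput = its input = 45070 t/yr; τ = 10900 / 45070 = 0.2418 yr.

0.242 yr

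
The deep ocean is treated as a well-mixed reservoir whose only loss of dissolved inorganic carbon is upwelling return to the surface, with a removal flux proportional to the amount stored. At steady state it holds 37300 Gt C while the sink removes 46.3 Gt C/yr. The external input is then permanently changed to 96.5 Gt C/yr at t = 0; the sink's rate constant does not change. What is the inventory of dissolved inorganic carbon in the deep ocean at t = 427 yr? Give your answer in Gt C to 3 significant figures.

53900 Gt C

Residence time τ = M₀/F₀ = 805.6 yr. The eventual steady state is M_∞ = M₀·(F₁/F₀) = 37300 × 96.5/46.3 = 77742 Gt C.
The anomaly ΔM(t) = M(t) − M_∞ decays as ΔM₀·e^(−t/τ) with ΔM₀ = 37300 − 77742 = −40440 Gt C.
At t = 427 yr, e^(−t/τ) = e^(−0.5300) = 0.5886, so ΔM = −23800 Gt C and M = 77742 − 23800 = 53938 Gt C.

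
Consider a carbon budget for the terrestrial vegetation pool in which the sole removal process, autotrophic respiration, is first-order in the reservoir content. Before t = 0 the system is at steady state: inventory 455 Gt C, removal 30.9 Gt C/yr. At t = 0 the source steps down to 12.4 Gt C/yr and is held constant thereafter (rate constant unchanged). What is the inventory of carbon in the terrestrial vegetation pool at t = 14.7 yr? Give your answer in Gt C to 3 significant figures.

283 Gt C

Residence time τ = M₀/F₀ = 14.72 yr. The eventual steady state is M_∞ = M₀·(F₁/F₀) = 455 × 12.4/30.9 = 182.59 Gt C.
The anomaly ΔM(t) = M(t) − M_∞ decays as ΔM₀·e^(−t/τ) with ΔM₀ = 455 − 182.59 = 272.4 Gt C.
At t = 14.7 yr, e^(−t/τ) = e^(−0.9983) = 0.3685, so ΔM = 100.4 Gt C and M = 182.59 + 100.4 = 282.97 Gt C.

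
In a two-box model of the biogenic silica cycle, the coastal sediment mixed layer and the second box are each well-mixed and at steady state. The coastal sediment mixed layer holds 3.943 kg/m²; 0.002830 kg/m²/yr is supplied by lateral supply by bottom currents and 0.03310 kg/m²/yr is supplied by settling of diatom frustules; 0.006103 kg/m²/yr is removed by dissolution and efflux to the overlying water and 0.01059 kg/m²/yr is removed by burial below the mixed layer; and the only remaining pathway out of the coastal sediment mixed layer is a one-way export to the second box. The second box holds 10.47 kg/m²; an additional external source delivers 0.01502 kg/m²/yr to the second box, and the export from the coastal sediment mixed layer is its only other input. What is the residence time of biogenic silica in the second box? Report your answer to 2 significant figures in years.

310 yr

Balance the coastal sediment mixed layer: ΣF_in = 0.002830 + 0.03310 = 0.035930 kg/m²/yr.
Export to the second box = ΣF_in − (0.006103 + 0.01059) = 0.019237 kg/m²/yr.
Total input to the second box = 0.019237 + 0.01502 = 0.034257 kg/m²/yr; at steady state this equals its total output.
τ = M / F = 10.47 / 0.034257 = 305.6 yr.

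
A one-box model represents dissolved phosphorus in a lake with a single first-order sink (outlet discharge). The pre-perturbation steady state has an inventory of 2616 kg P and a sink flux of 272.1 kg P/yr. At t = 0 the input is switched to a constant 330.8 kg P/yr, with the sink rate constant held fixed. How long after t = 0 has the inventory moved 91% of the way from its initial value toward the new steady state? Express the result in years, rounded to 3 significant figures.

τ = M₀/F₀ = 2616/272.1 = 9.614 yr.
The remaining gap fraction is e^(−t/τ); 91% covered ⇒ e^(−t/τ) = 0.0900.
t = −τ ln(0.0900) = 9.614 × 2.408 = 23.15 yr.

23.2 yr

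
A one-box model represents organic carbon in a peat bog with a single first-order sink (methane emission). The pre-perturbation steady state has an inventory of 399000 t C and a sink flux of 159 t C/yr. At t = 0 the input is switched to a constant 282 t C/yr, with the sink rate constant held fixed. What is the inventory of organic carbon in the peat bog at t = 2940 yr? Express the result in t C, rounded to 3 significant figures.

Residence time τ = M₀/F₀ = 2509 yr. The eventual steady state is M_∞ = M₀·(F₁/F₀) = 399000 × 282/159 = 707660 t C.
The anomaly ΔM(t) = M(t) − M_∞ decays as ΔM₀·e^(−t/τ) with ΔM₀ = 399000 − 707660 = −308700 t C.
At t = 2940 yr, e^(−t/τ) = e^(−1.172) = 0.3099, so ΔM = −95650 t C and M = 707660 − 95650 = 612010 t C.

612000 t C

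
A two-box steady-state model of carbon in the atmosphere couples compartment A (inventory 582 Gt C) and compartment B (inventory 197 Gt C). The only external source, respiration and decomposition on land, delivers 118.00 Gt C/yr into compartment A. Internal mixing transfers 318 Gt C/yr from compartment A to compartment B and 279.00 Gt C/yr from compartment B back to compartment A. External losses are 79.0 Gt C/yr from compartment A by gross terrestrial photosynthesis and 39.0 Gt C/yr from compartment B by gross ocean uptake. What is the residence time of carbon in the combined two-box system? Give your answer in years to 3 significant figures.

For the system as a whole, the A↔B exchange is internal and contributes nothing to the throughput; only the external sinks remove mass.
M_total = 582 + 197 = 779.00 Gt C.
ΣF_external_out = 79.0 + 39.0 = 118.00 Gt C/yr.
τ = M_total / ΣF_ext = 779.00 / 118.00 = 6.602 yr.

6.60 yr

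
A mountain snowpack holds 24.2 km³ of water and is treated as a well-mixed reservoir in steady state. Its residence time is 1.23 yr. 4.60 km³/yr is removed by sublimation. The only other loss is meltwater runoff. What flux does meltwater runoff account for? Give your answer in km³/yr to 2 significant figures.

Total removal F = M/τ = 24.2 / 1.23 = 19.67 km³/yr.
Meltwater runoff = F − (4.60) = 19.67 − 4.600 = 15.07 km³/yr.

15 km³/yr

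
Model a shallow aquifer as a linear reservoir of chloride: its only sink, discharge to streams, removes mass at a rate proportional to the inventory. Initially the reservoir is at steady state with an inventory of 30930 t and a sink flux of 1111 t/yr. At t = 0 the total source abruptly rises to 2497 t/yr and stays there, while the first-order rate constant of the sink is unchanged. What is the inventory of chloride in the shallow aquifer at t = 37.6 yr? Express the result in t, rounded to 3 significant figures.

59500 t

Residence time τ = M₀/F₀ = 27.84 yr. The eventual steady state is M_∞ = M₀·(F₁/F₀) = 30930 × 2497/1111 = 69516 t.
The anomaly ΔM(t) = M(t) − M_∞ decays as ΔM₀·e^(−t/τ) with ΔM₀ = 30930 − 69516 = −38590 t.
At t = 37.6 yr, e^(−t/τ) = e^(−1.351) = 0.2591, so ΔM = −9997 t and M = 69516 − 9997 = 59519 t.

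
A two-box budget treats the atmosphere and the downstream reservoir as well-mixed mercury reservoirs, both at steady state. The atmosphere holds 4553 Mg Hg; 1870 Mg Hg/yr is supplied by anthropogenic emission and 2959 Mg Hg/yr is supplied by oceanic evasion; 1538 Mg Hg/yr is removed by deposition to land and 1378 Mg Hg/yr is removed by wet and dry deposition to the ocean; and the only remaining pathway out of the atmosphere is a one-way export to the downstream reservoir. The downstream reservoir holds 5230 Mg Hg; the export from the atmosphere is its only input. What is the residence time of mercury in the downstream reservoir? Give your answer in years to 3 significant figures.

2.73 yr

Balance the atmosphere: ΣF_in = 1870 + 2959 = 4829.0 Mg Hg/yr.
Export to the downstream reservoir = ΣF_in − (1538 + 1378) = 1913.0 Mg Hg/yr.
At steady state the output of the downstream reservoir equals its input, 1913.0 Mg Hg/yr.
τ = M / F = 5230 / 1913.0 = 2.734 yr.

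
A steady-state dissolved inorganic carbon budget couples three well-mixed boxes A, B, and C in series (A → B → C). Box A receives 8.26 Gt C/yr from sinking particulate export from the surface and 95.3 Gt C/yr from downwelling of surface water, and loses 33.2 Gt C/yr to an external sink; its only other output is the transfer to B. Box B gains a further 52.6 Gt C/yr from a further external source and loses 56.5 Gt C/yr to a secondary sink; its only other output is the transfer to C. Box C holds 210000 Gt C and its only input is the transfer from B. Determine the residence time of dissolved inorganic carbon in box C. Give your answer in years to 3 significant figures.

Box A: F(A→B) = (8.26 + 95.3) − 33.2 = 70.360 Gt C/yr.
Box B: F(B→C) = (70.360 + 52.6) − 56.5 = 66.460 Gt C/yr.
Box C throughput = its input = 66.460 Gt C/yr; τ = 210000 / 66.460 = 3160 yr.

3160 yr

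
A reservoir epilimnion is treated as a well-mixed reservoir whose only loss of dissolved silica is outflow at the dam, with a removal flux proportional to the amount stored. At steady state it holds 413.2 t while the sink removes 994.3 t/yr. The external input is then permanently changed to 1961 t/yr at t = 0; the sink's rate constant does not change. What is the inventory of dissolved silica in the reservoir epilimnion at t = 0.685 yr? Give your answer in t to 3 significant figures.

738 t

The sink rate constant is k = F₀/M₀ = 994.3/413.2 = 2.406 yr⁻¹.
Solving dM/dt = F₁ − kM with M(0) = M₀ gives M(t) = F₁/k + (M₀ − F₁/k)·e^(−kt).
F₁/k = 1961/2.406 = 814.93 t; kt = 2.406 × 0.685 = 1.648, e^(−kt) = 0.1924.
M(0.685) = 814.93 + (413.2 − 814.93) × 0.1924 = 814.93 − 77.28 = 737.65 t.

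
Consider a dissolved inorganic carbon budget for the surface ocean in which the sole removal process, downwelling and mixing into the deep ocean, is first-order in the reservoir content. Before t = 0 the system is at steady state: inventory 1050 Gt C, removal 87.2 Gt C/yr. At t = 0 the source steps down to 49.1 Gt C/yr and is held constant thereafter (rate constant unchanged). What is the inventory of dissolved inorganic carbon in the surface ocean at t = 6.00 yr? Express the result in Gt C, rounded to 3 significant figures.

870 Gt C

The sink rate constant is k = F₀/M₀ = 87.2/1050 = 0.08305 yr⁻¹.
Solving dM/dt = F₁ − kM with M(0) = M₀ gives M(t) = F₁/k + (M₀ − F₁/k)·e^(−kt).
F₁/k = 49.1/0.08305 = 591.23 Gt C; kt = 0.08305 × 6.00 = 0.4983, e^(−kt) = 0.6076.
M(6.00) = 591.23 + (1050 − 591.23) × 0.6076 = 591.23 + 278.7 = 869.96 Gt C.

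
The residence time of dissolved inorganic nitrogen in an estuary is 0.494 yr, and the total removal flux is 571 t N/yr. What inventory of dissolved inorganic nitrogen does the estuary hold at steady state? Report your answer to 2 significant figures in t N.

280 t N

τ = M/F ⇒ M = τ × F = 0.494 × 571 = 282.1 t N.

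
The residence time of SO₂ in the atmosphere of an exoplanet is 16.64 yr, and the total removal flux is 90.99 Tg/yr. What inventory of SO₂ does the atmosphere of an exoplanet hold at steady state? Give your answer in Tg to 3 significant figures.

τ = M/F ⇒ M = τ × F = 16.64 × 90.99 = 1514 Tg.

1510 Tg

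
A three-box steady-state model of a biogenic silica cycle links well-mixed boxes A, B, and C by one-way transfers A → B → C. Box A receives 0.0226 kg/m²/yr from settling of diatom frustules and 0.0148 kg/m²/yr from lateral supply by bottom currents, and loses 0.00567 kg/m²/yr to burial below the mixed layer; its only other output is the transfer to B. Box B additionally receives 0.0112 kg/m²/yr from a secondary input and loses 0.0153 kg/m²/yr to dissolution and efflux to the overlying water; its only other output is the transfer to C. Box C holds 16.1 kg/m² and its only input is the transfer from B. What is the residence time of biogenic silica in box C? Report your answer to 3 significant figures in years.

Box A: F(A→B) = (0.0226 + 0.0148) − 0.00567 = 0.031730 kg/m²/yr.
Box B: F(B→C) = (0.031730 + 0.0112) − 0.0153 = 0.027630 kg/m²/yr.
Box C throughput = its input = 0.027630 kg/m²/yr; τ = 16.1 / 0.027630 = 582.7 yr.

583 yr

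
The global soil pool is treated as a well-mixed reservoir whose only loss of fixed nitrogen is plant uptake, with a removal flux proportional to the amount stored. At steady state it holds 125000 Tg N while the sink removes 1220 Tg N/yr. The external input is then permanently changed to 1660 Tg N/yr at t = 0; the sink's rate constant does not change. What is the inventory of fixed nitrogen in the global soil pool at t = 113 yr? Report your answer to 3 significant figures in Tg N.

The sink rate constant is k = F₀/M₀ = 1220/125000 = 0.009760 yr⁻¹.
Solving dM/dt = F₁ − kM with M(0) = M₀ gives M(t) = F₁/k + (M₀ − F₁/k)·e^(−kt).
F₁/k = 1660/0.009760 = 170080 Tg N; kt = 0.009760 × 113 = 1.103, e^(−kt) = 0.3319.
M(113) = 170080 + (125000 − 170080) × 0.3319 = 170080 − 14960 = 155120 Tg N.

155000 Tg N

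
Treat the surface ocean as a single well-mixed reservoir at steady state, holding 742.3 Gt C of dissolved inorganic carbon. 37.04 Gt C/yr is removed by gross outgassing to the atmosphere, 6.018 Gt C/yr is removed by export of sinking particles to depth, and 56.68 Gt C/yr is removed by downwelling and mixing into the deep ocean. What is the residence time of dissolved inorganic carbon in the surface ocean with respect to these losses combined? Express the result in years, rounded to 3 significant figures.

Total removal = 37.04 + 6.018 + 56.68 = 99.738 Gt C/yr.
τ = M / ΣF_out = 742.3 / 99.738 = 7.442 yr.

7.44 yr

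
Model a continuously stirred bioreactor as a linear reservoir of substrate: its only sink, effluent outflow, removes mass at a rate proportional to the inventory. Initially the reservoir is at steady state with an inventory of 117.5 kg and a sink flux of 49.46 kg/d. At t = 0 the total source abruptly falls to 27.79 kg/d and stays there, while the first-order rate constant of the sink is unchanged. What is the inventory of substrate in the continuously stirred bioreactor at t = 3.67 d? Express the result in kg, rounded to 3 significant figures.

τ = M₀/F₀ = 117.5/49.46 = 2.376 d; rate constant k = 1/τ.
New steady state M_∞ = F₁/k = F₁·τ = 27.79 × 2.376 = 66.020 kg.
M(t) = M_∞ + (M₀ − M_∞)·e^(−t/τ); t/τ = 3.67/2.376 = 1.545, so e^(−t/τ) = 0.2133.
M(t) = 66.020 + 51.48 × 0.2133 = 77.003 kg.

77.0 kg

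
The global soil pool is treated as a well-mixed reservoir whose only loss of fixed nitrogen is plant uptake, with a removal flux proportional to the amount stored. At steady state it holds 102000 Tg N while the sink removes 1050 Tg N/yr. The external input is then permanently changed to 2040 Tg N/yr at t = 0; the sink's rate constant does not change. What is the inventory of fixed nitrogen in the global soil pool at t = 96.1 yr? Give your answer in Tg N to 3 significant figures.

162000 Tg N

τ = M₀/F₀ = 102000/1050 = 97.14 yr; rate constant k = 1/τ.
New steady state M_∞ = F₁/k = F₁·τ = 2040 × 97.14 = 198170 Tg N.
M(t) = M_∞ + (M₀ − M_∞)·e^(−t/τ); t/τ = 96.1/97.14 = 0.9893, so e^(−t/τ) = 0.3719.
M(t) = 198170 − 96170 × 0.3719 = 162410 Tg N.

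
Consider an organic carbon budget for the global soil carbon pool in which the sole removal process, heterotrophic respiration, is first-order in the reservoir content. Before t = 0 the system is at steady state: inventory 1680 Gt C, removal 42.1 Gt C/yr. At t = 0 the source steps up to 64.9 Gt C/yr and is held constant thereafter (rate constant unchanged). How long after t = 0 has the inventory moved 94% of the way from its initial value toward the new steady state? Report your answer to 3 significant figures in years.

τ = M₀/F₀ = 1680/42.1 = 39.90 yr.
The remaining gap fraction is e^(−t/τ); 94% covered ⇒ e^(−t/τ) = 0.0600.
t = −τ ln(0.0600) = 39.90 × 2.813 = 112.3 yr.

112 yr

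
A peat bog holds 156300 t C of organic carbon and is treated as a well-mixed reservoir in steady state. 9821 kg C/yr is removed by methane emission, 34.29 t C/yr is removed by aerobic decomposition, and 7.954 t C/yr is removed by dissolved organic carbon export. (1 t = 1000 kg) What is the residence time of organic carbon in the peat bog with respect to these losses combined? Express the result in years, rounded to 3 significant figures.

3000 yr

Convert the methane emission flux: 9821 kg C/yr = 9.821 t C/yr.
Total removal = 9.821 + 34.29 + 7.954 = 52.065 t C/yr.
τ = M / ΣF_out = 156300 / 52.065 = 3002 yr.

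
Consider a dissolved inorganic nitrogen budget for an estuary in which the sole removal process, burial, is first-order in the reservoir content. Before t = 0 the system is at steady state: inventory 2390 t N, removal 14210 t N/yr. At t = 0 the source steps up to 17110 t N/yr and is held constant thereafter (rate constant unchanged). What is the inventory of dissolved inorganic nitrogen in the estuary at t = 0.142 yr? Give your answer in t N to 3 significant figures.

The sink rate constant is k = F₀/M₀ = 14210/2390 = 5.946 yr⁻¹.
Solving dM/dt = F₁ − kM with M(0) = M₀ gives M(t) = F₁/k + (M₀ − F₁/k)·e^(−kt).
F₁/k = 17110/5.946 = 2877.8 t N; kt = 5.946 × 0.142 = 0.8443, e^(−kt) = 0.4299.
M(0.142) = 2877.8 + (2390 − 2877.8) × 0.4299 = 2877.8 − 209.7 = 2668.1 t N.

2670 t N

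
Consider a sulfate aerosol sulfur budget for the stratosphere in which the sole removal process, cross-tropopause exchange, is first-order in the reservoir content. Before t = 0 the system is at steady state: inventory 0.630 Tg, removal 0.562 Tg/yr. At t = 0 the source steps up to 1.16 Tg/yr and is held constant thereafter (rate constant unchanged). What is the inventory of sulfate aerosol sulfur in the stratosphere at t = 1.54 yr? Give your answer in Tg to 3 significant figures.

τ = M₀/F₀ = 0.630/0.562 = 1.121 yr; rate constant k = 1/τ.
New steady state M_∞ = F₁/k = F₁·τ = 1.16 × 1.121 = 1.3004 Tg.
M(t) = M_∞ + (M₀ − M_∞)·e^(−t/τ); t/τ = 1.54/1.121 = 1.374, so e^(−t/τ) = 0.2531.
M(t) = 1.3004 − 0.6704 × 0.2531 = 1.1307 Tg.

1.13 Tg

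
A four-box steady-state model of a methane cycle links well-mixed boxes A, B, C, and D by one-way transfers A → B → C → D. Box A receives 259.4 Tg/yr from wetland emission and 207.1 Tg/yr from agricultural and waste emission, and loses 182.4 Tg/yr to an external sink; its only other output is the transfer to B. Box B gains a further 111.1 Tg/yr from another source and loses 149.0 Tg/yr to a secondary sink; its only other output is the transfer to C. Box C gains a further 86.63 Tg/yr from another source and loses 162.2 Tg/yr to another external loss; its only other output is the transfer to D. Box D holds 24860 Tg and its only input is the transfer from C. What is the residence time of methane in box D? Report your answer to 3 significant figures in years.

146 yr

Box A: F(A→B) = (259.4 + 207.1) − 182.4 = 284.10 Tg/yr.
Box B: F(B→C) = (284.10 + 111.1) − 149.0 = 246.20 Tg/yr.
Box C: F(C→D) = (246.20 + 86.63) − 162.2 = 170.63 Tg/yr.
Box D throughput = its input = 170.63 Tg/yr; τ = 24860 / 170.63 = 145.7 yr.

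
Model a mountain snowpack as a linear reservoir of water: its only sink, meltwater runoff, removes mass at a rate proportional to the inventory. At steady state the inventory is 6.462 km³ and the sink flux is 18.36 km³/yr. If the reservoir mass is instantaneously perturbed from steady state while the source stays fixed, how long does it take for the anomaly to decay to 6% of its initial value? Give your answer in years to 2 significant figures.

For a linear reservoir the anomaly decays as exp(−t/τ) with τ = M/F = 6.462/18.36 = 0.3520 yr.
exp(−t/τ) = 0.06 ⇒ t = −τ ln(0.06) = 0.3520 × 2.813 = 0.9902 yr.

0.99 yr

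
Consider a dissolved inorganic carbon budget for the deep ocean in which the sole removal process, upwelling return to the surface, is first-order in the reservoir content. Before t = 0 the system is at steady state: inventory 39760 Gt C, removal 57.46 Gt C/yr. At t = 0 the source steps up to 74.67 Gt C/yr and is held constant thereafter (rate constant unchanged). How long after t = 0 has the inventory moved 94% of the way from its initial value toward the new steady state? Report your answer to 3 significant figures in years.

τ = M₀/F₀ = 39760/57.46 = 692.0 yr.
The remaining gap fraction is e^(−t/τ); 94% covered ⇒ e^(−t/τ) = 0.0600.
t = −τ ln(0.0600) = 692.0 × 2.813 = 1947 yr.

1950 yr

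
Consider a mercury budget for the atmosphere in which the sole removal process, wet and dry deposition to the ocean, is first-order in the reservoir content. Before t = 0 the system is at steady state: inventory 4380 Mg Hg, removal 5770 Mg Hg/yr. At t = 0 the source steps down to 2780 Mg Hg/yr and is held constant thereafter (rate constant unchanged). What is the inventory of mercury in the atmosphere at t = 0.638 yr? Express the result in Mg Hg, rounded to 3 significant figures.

Residence time τ = M₀/F₀ = 0.7591 yr. The eventual steady state is M_∞ = M₀·(F₁/F₀) = 4380 × 2780/5770 = 2110.3 Mg Hg.
The anomaly ΔM(t) = M(t) − M_∞ decays as ΔM₀·e^(−t/τ) with ΔM₀ = 4380 − 2110.3 = 2270 Mg Hg.
At t = 0.638 yr, e^(−t/τ) = e^(−0.8405) = 0.4315, so ΔM = 979.4 Mg Hg and M = 2110.3 + 979.4 = 3089.7 Mg Hg.

3090 Mg Hg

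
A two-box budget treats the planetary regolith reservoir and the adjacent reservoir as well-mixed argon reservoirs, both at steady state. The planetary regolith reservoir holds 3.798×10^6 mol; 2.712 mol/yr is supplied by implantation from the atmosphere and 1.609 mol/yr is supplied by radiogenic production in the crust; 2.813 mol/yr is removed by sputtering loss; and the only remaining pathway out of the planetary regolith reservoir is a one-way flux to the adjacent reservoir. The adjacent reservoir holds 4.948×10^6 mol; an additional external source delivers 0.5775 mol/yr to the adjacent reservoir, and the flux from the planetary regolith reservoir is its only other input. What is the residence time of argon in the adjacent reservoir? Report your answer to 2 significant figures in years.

2.4×10^6 yr

Balance the planetary regolith reservoir: ΣF_in = 2.712 + 1.609 = 4.3210 mol/yr.
Flux to the adjacent reservoir = ΣF_in − (2.813) = 1.5080 mol/yr.
Total input to the adjacent reservoir = 1.5080 + 0.5775 = 2.0855 mol/yr; at steady state this equals its total output.
τ = M / F = 4.948×10^6 / 2.0855 = 2.373×10^6 yr.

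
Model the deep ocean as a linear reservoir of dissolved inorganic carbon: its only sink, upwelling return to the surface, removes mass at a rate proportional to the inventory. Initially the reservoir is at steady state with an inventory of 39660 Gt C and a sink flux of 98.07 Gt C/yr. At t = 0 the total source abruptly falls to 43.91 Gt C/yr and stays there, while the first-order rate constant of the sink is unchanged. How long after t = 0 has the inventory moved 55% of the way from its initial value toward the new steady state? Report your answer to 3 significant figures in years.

323 yr

τ = M₀/F₀ = 39660/98.07 = 404.4 yr.
The remaining gap fraction is e^(−t/τ); 55% covered ⇒ e^(−t/τ) = 0.450.
t = −τ ln(0.450) = 404.4 × 0.7985 = 322.9 yr.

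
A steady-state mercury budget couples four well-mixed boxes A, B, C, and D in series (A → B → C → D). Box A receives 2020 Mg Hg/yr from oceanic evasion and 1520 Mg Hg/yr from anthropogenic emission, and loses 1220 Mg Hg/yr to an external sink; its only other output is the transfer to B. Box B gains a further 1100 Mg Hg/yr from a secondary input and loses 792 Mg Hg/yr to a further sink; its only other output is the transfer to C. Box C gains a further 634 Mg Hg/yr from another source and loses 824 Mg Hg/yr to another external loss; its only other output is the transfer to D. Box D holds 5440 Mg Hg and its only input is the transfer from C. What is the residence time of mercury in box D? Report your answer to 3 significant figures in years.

Box A: F(A→B) = (2020 + 1520) − 1220 = 2320.0 Mg Hg/yr.
Box B: F(B→C) = (2320.0 + 1100) − 792 = 2628.0 Mg Hg/yr.
Box C: F(C→D) = (2628.0 + 634) − 824 = 2438.0 Mg Hg/yr.
Box D throughput = its input = 2438.0 Mg Hg/yr; τ = 5440 / 2438.0 = 2.231 yr.

2.23 yr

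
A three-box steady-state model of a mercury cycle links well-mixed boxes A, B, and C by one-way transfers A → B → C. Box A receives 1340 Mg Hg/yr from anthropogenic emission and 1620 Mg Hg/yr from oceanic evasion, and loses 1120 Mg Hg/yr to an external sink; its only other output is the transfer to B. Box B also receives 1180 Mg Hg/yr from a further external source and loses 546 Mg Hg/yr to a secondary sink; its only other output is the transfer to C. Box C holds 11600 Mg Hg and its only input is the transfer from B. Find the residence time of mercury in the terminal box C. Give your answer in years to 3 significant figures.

4.69 yr

Box A: F(A→B) = (1340 + 1620) − 1120 = 1840.0 Mg Hg/yr.
Box B: F(B→C) = (1840.0 + 1180) − 546 = 2474.0 Mg Hg/yr.
Box C throughput = its input = 2474.0 Mg Hg/yr; τ = 11600 / 2474.0 = 4.689 yr.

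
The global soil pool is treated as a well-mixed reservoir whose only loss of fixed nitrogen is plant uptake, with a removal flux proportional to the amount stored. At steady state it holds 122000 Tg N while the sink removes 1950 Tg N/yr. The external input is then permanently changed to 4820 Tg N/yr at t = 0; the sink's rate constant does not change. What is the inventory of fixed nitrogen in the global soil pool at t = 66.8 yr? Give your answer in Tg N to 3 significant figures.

240000 Tg N

The sink rate constant is k = F₀/M₀ = 1950/122000 = 0.01598 yr⁻¹.
Solving dM/dt = F₁ − kM with M(0) = M₀ gives M(t) = F₁/k + (M₀ − F₁/k)·e^(−kt).
F₁/k = 4820/0.01598 = 301560 Tg N; kt = 0.01598 × 66.8 = 1.068, e^(−kt) = 0.3438.
M(66.8) = 301560 + (122000 − 301560) × 0.3438 = 301560 − 61730 = 239830 Tg N.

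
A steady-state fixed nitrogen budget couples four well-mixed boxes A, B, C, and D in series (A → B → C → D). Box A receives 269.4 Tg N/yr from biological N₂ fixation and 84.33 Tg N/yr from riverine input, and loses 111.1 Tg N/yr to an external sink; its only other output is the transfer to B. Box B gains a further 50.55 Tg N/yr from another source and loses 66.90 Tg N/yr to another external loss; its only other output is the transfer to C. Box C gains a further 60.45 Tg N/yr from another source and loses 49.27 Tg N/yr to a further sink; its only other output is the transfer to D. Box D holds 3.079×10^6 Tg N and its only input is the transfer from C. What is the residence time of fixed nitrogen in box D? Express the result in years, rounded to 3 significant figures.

13000 yr

Box A: F(A→B) = (269.4 + 84.33) − 111.1 = 242.63 Tg N/yr.
Box B: F(B→C) = (242.63 + 50.55) − 66.90 = 226.28 Tg N/yr.
Box C: F(C→D) = (226.28 + 60.45) − 49.27 = 237.46 Tg N/yr.
Box D throughput = its input = 237.46 Tg N/yr; τ = 3.079×10^6 / 237.46 = 12970 yr.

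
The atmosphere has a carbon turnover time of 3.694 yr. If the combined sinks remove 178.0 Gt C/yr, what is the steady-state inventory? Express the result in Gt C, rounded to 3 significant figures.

658 Gt C

τ = M/F ⇒ M = τ × F = 3.694 × 178.0 = 657.5 Gt C.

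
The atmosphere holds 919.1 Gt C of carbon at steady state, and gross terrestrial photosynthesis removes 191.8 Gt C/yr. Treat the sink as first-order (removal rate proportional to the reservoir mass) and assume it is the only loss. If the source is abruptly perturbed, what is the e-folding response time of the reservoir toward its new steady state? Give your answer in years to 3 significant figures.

For a linear reservoir the response time equals the residence time τ = M/F.
τ = 919.1 / 191.8 = 4.792 yr.

4.79 yr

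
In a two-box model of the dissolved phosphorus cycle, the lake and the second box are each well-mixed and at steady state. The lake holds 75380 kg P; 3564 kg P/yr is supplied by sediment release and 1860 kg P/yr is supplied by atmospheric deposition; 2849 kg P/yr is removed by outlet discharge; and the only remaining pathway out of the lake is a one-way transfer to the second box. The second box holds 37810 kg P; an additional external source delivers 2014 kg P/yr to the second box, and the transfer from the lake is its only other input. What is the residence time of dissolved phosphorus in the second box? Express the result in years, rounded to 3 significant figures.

8.24 yr

Balance the lake: ΣF_in = 3564 + 1860 = 5424.0 kg P/yr.
Transfer to the second box = ΣF_in − (2849) = 2575.0 kg P/yr.
Total input to the second box = 2575.0 + 2014 = 4589.0 kg P/yr; at steady state this equals its total output.
τ = M / F = 37810 / 4589.0 = 8.239 yr.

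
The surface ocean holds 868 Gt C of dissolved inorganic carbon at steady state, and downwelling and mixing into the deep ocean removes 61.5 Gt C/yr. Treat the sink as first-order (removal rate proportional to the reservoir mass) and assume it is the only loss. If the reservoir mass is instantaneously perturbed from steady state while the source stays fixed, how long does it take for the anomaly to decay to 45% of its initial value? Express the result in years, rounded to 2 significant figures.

11 yr

For a linear reservoir the anomaly decays as exp(−t/τ) with τ = M/F = 868/61.5 = 14.11 yr.
exp(−t/τ) = 0.45 ⇒ t = −τ ln(0.45) = 14.11 × 0.7985 = 11.27 yr.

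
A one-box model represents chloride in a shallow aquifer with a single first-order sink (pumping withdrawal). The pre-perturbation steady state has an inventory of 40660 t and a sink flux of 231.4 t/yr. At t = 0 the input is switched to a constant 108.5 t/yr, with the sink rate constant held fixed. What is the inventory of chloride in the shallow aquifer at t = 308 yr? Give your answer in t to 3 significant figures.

22800 t

τ = M₀/F₀ = 40660/231.4 = 175.7 yr; rate constant k = 1/τ.
New steady state M_∞ = F₁/k = F₁·τ = 108.5 × 175.7 = 19065 t.
M(t) = M_∞ + (M₀ − M_∞)·e^(−t/τ); t/τ = 308/175.7 = 1.753, so e^(−t/τ) = 0.1733.
M(t) = 19065 + 21600 × 0.1733 = 22807 t.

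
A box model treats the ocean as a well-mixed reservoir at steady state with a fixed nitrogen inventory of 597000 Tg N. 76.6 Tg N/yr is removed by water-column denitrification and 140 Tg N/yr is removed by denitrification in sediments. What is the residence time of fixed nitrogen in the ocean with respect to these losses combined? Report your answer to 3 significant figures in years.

Total removal = 76.60 + 140.0 = 216.60 Tg N/yr.
τ = M / ΣF_out = 597000 / 216.60 = 2756 yr.

2760 yr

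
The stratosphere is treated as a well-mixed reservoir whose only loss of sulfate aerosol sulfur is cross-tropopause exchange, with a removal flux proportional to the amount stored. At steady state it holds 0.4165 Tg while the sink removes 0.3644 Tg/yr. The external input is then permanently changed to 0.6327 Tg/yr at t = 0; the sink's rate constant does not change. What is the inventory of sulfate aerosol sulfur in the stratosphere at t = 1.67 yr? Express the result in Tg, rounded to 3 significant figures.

0.652 Tg

The sink rate constant is k = F₀/M₀ = 0.3644/0.4165 = 0.8749 yr⁻¹.
Solving dM/dt = F₁ − kM with M(0) = M₀ gives M(t) = F₁/k + (M₀ − F₁/k)·e^(−kt).
F₁/k = 0.6327/0.8749 = 0.72316 Tg; kt = 0.8749 × 1.67 = 1.461, e^(−kt) = 0.2320.
M(1.67) = 0.72316 + (0.4165 − 0.72316) × 0.2320 = 0.72316 − 0.07114 = 0.65202 Tg.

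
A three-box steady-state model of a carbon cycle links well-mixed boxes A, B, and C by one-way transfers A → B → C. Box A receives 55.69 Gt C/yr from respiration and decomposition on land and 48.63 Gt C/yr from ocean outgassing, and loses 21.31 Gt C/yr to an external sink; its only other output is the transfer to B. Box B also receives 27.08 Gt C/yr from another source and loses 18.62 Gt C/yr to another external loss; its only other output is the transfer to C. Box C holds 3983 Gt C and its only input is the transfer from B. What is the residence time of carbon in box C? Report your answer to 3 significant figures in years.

43.5 yr

Box A: F(A→B) = (55.69 + 48.63) − 21.31 = 83.010 Gt C/yr.
Box B: F(B→C) = (83.010 + 27.08) − 18.62 = 91.470 Gt C/yr.
Box C throughput = its input = 91.470 Gt C/yr; τ = 3983 / 91.470 = 43.54 yr.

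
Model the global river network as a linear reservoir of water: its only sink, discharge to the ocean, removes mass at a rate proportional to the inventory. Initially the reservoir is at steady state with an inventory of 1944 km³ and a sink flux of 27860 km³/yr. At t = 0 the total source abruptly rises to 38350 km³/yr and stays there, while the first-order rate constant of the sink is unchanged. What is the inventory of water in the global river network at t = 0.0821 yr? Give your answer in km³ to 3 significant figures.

τ = M₀/F₀ = 1944/27860 = 0.06978 yr; rate constant k = 1/τ.
New steady state M_∞ = F₁/k = F₁·τ = 38350 × 0.06978 = 2676.0 km³.
M(t) = M_∞ + (M₀ − M_∞)·e^(−t/τ); t/τ = 0.0821/0.06978 = 1.177, so e^(−t/τ) = 0.3083.
M(t) = 2676.0 − 732.0 × 0.3083 = 2450.3 km³.

2450 km³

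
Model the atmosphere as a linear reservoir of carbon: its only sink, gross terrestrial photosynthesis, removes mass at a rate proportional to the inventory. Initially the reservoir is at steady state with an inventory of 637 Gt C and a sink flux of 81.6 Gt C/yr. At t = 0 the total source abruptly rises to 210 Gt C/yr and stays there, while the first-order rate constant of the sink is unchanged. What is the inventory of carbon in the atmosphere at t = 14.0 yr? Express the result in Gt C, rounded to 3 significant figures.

The sink rate constant is k = F₀/M₀ = 81.6/637 = 0.1281 yr⁻¹.
Solving dM/dt = F₁ − kM with M(0) = M₀ gives M(t) = F₁/k + (M₀ − F₁/k)·e^(−kt).
F₁/k = 210/0.1281 = 1639.3 Gt C; kt = 0.1281 × 14.0 = 1.793, e^(−kt) = 0.1664.
M(14.0) = 1639.3 + (637 − 1639.3) × 0.1664 = 1639.3 − 166.8 = 1472.6 Gt C.

1470 Gt C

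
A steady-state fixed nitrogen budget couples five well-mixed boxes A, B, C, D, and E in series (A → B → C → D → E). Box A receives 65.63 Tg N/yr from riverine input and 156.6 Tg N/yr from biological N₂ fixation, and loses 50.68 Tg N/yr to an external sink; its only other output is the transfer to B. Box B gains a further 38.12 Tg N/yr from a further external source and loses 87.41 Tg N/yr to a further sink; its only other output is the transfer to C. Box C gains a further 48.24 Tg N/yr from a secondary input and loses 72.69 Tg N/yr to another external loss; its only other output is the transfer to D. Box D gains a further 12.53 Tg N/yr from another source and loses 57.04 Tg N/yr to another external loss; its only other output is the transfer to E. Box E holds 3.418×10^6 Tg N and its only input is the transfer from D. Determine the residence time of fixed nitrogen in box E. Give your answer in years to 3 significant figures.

64100 yr

Box A: F(A→B) = (65.63 + 156.6) − 50.68 = 171.55 Tg N/yr.
Box B: F(B→C) = (171.55 + 38.12) − 87.41 = 122.26 Tg N/yr.
Box C: F(C→D) = (122.26 + 48.24) − 72.69 = 97.810 Tg N/yr.
Box D: F(D→E) = (97.810 + 12.53) − 57.04 = 53.300 Tg N/yr.
Box E throughput = its input = 53.300 Tg N/yr; τ = 3.418×10^6 / 53.300 = 64130 yr.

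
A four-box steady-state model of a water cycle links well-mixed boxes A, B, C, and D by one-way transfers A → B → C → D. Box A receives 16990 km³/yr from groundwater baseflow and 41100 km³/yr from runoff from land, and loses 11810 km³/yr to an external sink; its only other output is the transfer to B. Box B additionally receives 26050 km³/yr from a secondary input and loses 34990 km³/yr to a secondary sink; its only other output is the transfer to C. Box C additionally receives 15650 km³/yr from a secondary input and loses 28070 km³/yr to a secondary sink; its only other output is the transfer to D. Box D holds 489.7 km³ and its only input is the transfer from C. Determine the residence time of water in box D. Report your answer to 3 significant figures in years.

0.0197 yr

Box A: F(A→B) = (16990 + 41100) − 11810 = 46280 km³/yr.
Box B: F(B→C) = (46280 + 26050) − 34990 = 37340 km³/yr.
Box C: F(C→D) = (37340 + 15650) − 28070 = 24920 km³/yr.
Box D throughput = its input = 24920 km³/yr; τ = 489.7 / 24920 = 0.01965 yr.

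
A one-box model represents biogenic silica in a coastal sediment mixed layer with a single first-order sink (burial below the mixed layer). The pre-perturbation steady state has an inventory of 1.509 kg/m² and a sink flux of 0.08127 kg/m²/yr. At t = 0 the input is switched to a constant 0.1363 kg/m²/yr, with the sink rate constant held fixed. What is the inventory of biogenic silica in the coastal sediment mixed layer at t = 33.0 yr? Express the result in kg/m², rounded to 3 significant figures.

2.36 kg/m²

τ = M₀/F₀ = 1.509/0.08127 = 18.57 yr; rate constant k = 1/τ.
New steady state M_∞ = F₁/k = F₁·τ = 0.1363 × 18.57 = 2.5308 kg/m².
M(t) = M_∞ + (M₀ − M_∞)·e^(−t/τ); t/τ = 33.0/18.57 = 1.777, so e^(−t/τ) = 0.1691.
M(t) = 2.5308 − 1.022 × 0.1691 = 2.3580 kg/m².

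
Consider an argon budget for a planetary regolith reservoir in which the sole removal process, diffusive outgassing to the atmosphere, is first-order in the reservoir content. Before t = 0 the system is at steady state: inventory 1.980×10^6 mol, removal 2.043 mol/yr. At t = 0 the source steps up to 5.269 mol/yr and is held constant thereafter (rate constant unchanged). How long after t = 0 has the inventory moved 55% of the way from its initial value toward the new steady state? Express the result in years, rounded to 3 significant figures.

τ = M₀/F₀ = 1.980×10^6/2.043 = 969200 yr.
The remaining gap fraction is e^(−t/τ); 55% covered ⇒ e^(−t/τ) = 0.450.
t = −τ ln(0.450) = 969200 × 0.7985 = 773900 yr.

774000 yr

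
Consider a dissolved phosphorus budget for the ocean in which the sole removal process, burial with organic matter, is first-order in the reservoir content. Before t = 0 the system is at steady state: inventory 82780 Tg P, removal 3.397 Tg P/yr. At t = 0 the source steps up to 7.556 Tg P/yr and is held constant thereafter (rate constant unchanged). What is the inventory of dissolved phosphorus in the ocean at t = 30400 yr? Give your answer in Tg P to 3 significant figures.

155000 Tg P

The sink rate constant is k = F₀/M₀ = 3.397/82780 = 4.104×10^-5 yr⁻¹.
Solving dM/dt = F₁ − kM with M(0) = M₀ gives M(t) = F₁/k + (M₀ − F₁/k)·e^(−kt).
F₁/k = 7.556/4.104×10^-5 = 184130 Tg P; kt = 4.104×10^-5 × 30400 = 1.248, e^(−kt) = 0.2872.
M(30400) = 184130 + (82780 − 184130) × 0.2872 = 184130 − 29110 = 155020 Tg P.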